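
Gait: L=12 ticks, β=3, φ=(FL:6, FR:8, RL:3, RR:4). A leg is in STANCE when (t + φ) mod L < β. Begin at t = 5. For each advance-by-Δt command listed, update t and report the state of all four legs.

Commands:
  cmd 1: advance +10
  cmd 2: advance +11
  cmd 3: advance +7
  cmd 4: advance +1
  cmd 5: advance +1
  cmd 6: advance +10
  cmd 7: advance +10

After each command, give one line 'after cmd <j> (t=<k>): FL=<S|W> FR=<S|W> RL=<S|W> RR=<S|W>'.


after cmd 1 (t=15): FL=W FR=W RL=W RR=W
after cmd 2 (t=26): FL=W FR=W RL=W RR=W
after cmd 3 (t=33): FL=W FR=W RL=S RR=S
after cmd 4 (t=34): FL=W FR=W RL=S RR=S
after cmd 5 (t=35): FL=W FR=W RL=S RR=W
after cmd 6 (t=45): FL=W FR=W RL=S RR=S
after cmd 7 (t=55): FL=S FR=W RL=W RR=W

start t=5: FL=W FR=S RL=W RR=W
cmd 1: advance +10 → t=15, phase=(9,11,6,7) → FL=W FR=W RL=W RR=W
cmd 2: advance +11 → t=26, phase=(8,10,5,6) → FL=W FR=W RL=W RR=W
cmd 3: advance +7 → t=33, phase=(3,5,0,1) → FL=W FR=W RL=S RR=S
cmd 4: advance +1 → t=34, phase=(4,6,1,2) → FL=W FR=W RL=S RR=S
cmd 5: advance +1 → t=35, phase=(5,7,2,3) → FL=W FR=W RL=S RR=W
cmd 6: advance +10 → t=45, phase=(3,5,0,1) → FL=W FR=W RL=S RR=S
cmd 7: advance +10 → t=55, phase=(1,3,10,11) → FL=S FR=W RL=W RR=W


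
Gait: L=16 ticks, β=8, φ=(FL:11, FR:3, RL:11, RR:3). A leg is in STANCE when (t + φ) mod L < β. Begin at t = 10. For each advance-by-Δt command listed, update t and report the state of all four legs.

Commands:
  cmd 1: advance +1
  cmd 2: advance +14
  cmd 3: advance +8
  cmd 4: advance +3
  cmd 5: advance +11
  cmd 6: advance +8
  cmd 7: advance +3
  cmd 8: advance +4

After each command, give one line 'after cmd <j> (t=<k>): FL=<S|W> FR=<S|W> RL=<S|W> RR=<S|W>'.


after cmd 1 (t=11): FL=S FR=W RL=S RR=W
after cmd 2 (t=25): FL=S FR=W RL=S RR=W
after cmd 3 (t=33): FL=W FR=S RL=W RR=S
after cmd 4 (t=36): FL=W FR=S RL=W RR=S
after cmd 5 (t=47): FL=W FR=S RL=W RR=S
after cmd 6 (t=55): FL=S FR=W RL=S RR=W
after cmd 7 (t=58): FL=S FR=W RL=S RR=W
after cmd 8 (t=62): FL=W FR=S RL=W RR=S

start t=10: FL=S FR=W RL=S RR=W
cmd 1: advance +1 → t=11, phase=(6,14,6,14) → FL=S FR=W RL=S RR=W
cmd 2: advance +14 → t=25, phase=(4,12,4,12) → FL=S FR=W RL=S RR=W
cmd 3: advance +8 → t=33, phase=(12,4,12,4) → FL=W FR=S RL=W RR=S
cmd 4: advance +3 → t=36, phase=(15,7,15,7) → FL=W FR=S RL=W RR=S
cmd 5: advance +11 → t=47, phase=(10,2,10,2) → FL=W FR=S RL=W RR=S
cmd 6: advance +8 → t=55, phase=(2,10,2,10) → FL=S FR=W RL=S RR=W
cmd 7: advance +3 → t=58, phase=(5,13,5,13) → FL=S FR=W RL=S RR=W
cmd 8: advance +4 → t=62, phase=(9,1,9,1) → FL=W FR=S RL=W RR=S


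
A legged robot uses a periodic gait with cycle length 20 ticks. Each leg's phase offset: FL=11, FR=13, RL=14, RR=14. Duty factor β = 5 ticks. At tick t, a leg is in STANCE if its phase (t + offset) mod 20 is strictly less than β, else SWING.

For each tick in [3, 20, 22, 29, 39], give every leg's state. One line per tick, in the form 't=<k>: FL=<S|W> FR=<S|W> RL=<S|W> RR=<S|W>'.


t=3: FL=W FR=W RL=W RR=W
t=20: FL=W FR=W RL=W RR=W
t=22: FL=W FR=W RL=W RR=W
t=29: FL=S FR=S RL=S RR=S
t=39: FL=W FR=W RL=W RR=W

t=3: phase=(14,16,17,17) vs β=5 → FL=W FR=W RL=W RR=W
t=20: phase=(11,13,14,14) vs β=5 → FL=W FR=W RL=W RR=W
t=22: phase=(13,15,16,16) vs β=5 → FL=W FR=W RL=W RR=W
t=29: phase=(0,2,3,3) vs β=5 → FL=S FR=S RL=S RR=S
t=39: phase=(10,12,13,13) vs β=5 → FL=W FR=W RL=W RR=W


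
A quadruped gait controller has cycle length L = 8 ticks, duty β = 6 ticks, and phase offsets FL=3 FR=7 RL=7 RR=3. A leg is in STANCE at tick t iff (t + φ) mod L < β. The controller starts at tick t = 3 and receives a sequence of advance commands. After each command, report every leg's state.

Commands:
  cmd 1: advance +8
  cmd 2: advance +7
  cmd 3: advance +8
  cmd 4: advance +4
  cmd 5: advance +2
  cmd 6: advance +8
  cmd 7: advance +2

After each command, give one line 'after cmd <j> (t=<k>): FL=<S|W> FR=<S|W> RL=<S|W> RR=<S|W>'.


after cmd 1 (t=11): FL=W FR=S RL=S RR=W
after cmd 2 (t=18): FL=S FR=S RL=S RR=S
after cmd 3 (t=26): FL=S FR=S RL=S RR=S
after cmd 4 (t=30): FL=S FR=S RL=S RR=S
after cmd 5 (t=32): FL=S FR=W RL=W RR=S
after cmd 6 (t=40): FL=S FR=W RL=W RR=S
after cmd 7 (t=42): FL=S FR=S RL=S RR=S

start t=3: FL=W FR=S RL=S RR=W
cmd 1: advance +8 → t=11, phase=(6,2,2,6) → FL=W FR=S RL=S RR=W
cmd 2: advance +7 → t=18, phase=(5,1,1,5) → FL=S FR=S RL=S RR=S
cmd 3: advance +8 → t=26, phase=(5,1,1,5) → FL=S FR=S RL=S RR=S
cmd 4: advance +4 → t=30, phase=(1,5,5,1) → FL=S FR=S RL=S RR=S
cmd 5: advance +2 → t=32, phase=(3,7,7,3) → FL=S FR=W RL=W RR=S
cmd 6: advance +8 → t=40, phase=(3,7,7,3) → FL=S FR=W RL=W RR=S
cmd 7: advance +2 → t=42, phase=(5,1,1,5) → FL=S FR=S RL=S RR=S


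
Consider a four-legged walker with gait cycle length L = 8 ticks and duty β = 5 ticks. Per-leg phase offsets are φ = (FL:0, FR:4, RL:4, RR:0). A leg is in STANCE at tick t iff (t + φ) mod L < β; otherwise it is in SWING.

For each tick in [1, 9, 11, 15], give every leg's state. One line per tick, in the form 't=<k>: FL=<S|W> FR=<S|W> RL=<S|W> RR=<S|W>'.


t=1: phase=(1,5,5,1) vs β=5 → FL=S FR=W RL=W RR=S
t=9: phase=(1,5,5,1) vs β=5 → FL=S FR=W RL=W RR=S
t=11: phase=(3,7,7,3) vs β=5 → FL=S FR=W RL=W RR=S
t=15: phase=(7,3,3,7) vs β=5 → FL=W FR=S RL=S RR=W

t=1: FL=S FR=W RL=W RR=S
t=9: FL=S FR=W RL=W RR=S
t=11: FL=S FR=W RL=W RR=S
t=15: FL=W FR=S RL=S RR=W


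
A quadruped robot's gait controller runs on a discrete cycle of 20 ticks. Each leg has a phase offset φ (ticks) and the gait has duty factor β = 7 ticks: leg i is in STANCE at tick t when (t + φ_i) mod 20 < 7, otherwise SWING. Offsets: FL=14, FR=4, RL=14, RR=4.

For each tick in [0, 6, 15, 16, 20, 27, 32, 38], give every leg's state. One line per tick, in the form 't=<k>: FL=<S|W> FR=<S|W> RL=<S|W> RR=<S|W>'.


t=0: phase=(14,4,14,4) vs β=7 → FL=W FR=S RL=W RR=S
t=6: phase=(0,10,0,10) vs β=7 → FL=S FR=W RL=S RR=W
t=15: phase=(9,19,9,19) vs β=7 → FL=W FR=W RL=W RR=W
t=16: phase=(10,0,10,0) vs β=7 → FL=W FR=S RL=W RR=S
t=20: phase=(14,4,14,4) vs β=7 → FL=W FR=S RL=W RR=S
t=27: phase=(1,11,1,11) vs β=7 → FL=S FR=W RL=S RR=W
t=32: phase=(6,16,6,16) vs β=7 → FL=S FR=W RL=S RR=W
t=38: phase=(12,2,12,2) vs β=7 → FL=W FR=S RL=W RR=S

t=0: FL=W FR=S RL=W RR=S
t=6: FL=S FR=W RL=S RR=W
t=15: FL=W FR=W RL=W RR=W
t=16: FL=W FR=S RL=W RR=S
t=20: FL=W FR=S RL=W RR=S
t=27: FL=S FR=W RL=S RR=W
t=32: FL=S FR=W RL=S RR=W
t=38: FL=W FR=S RL=W RR=S


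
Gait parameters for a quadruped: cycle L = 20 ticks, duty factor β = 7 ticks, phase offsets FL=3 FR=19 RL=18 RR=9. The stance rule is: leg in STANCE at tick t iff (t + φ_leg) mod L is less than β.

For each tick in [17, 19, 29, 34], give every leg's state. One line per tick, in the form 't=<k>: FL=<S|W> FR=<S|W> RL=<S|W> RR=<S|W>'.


t=17: phase=(0,16,15,6) vs β=7 → FL=S FR=W RL=W RR=S
t=19: phase=(2,18,17,8) vs β=7 → FL=S FR=W RL=W RR=W
t=29: phase=(12,8,7,18) vs β=7 → FL=W FR=W RL=W RR=W
t=34: phase=(17,13,12,3) vs β=7 → FL=W FR=W RL=W RR=S

t=17: FL=S FR=W RL=W RR=S
t=19: FL=S FR=W RL=W RR=W
t=29: FL=W FR=W RL=W RR=W
t=34: FL=W FR=W RL=W RR=S


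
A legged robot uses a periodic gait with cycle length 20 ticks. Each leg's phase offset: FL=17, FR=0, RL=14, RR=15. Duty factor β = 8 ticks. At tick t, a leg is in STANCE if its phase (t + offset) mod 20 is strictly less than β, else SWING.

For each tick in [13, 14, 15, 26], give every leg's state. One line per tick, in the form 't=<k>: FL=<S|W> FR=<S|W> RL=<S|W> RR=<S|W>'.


t=13: phase=(10,13,7,8) vs β=8 → FL=W FR=W RL=S RR=W
t=14: phase=(11,14,8,9) vs β=8 → FL=W FR=W RL=W RR=W
t=15: phase=(12,15,9,10) vs β=8 → FL=W FR=W RL=W RR=W
t=26: phase=(3,6,0,1) vs β=8 → FL=S FR=S RL=S RR=S

t=13: FL=W FR=W RL=S RR=W
t=14: FL=W FR=W RL=W RR=W
t=15: FL=W FR=W RL=W RR=W
t=26: FL=S FR=S RL=S RR=S


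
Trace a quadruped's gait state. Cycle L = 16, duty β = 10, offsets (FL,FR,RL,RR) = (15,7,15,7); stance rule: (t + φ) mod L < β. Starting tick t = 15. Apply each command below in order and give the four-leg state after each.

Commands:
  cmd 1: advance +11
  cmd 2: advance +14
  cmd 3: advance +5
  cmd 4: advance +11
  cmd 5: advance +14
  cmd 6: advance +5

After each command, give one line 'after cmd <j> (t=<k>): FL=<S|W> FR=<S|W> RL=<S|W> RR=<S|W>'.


after cmd 1 (t=26): FL=S FR=S RL=S RR=S
after cmd 2 (t=40): FL=S FR=W RL=S RR=W
after cmd 3 (t=45): FL=W FR=S RL=W RR=S
after cmd 4 (t=56): FL=S FR=W RL=S RR=W
after cmd 5 (t=70): FL=S FR=W RL=S RR=W
after cmd 6 (t=75): FL=W FR=S RL=W RR=S

start t=15: FL=W FR=S RL=W RR=S
cmd 1: advance +11 → t=26, phase=(9,1,9,1) → FL=S FR=S RL=S RR=S
cmd 2: advance +14 → t=40, phase=(7,15,7,15) → FL=S FR=W RL=S RR=W
cmd 3: advance +5 → t=45, phase=(12,4,12,4) → FL=W FR=S RL=W RR=S
cmd 4: advance +11 → t=56, phase=(7,15,7,15) → FL=S FR=W RL=S RR=W
cmd 5: advance +14 → t=70, phase=(5,13,5,13) → FL=S FR=W RL=S RR=W
cmd 6: advance +5 → t=75, phase=(10,2,10,2) → FL=W FR=S RL=W RR=S


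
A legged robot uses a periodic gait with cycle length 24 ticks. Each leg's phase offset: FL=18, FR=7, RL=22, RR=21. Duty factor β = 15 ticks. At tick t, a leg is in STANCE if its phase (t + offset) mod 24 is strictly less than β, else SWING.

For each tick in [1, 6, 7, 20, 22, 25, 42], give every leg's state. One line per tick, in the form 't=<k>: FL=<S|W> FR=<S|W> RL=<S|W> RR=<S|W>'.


t=1: phase=(19,8,23,22) vs β=15 → FL=W FR=S RL=W RR=W
t=6: phase=(0,13,4,3) vs β=15 → FL=S FR=S RL=S RR=S
t=7: phase=(1,14,5,4) vs β=15 → FL=S FR=S RL=S RR=S
t=20: phase=(14,3,18,17) vs β=15 → FL=S FR=S RL=W RR=W
t=22: phase=(16,5,20,19) vs β=15 → FL=W FR=S RL=W RR=W
t=25: phase=(19,8,23,22) vs β=15 → FL=W FR=S RL=W RR=W
t=42: phase=(12,1,16,15) vs β=15 → FL=S FR=S RL=W RR=W

t=1: FL=W FR=S RL=W RR=W
t=6: FL=S FR=S RL=S RR=S
t=7: FL=S FR=S RL=S RR=S
t=20: FL=S FR=S RL=W RR=W
t=22: FL=W FR=S RL=W RR=W
t=25: FL=W FR=S RL=W RR=W
t=42: FL=S FR=S RL=W RR=W


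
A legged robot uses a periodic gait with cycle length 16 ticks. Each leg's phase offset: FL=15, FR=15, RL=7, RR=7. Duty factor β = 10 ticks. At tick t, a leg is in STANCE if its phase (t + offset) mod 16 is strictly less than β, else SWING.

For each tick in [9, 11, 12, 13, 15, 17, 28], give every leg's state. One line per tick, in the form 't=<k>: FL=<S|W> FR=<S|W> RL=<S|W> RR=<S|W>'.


t=9: FL=S FR=S RL=S RR=S
t=11: FL=W FR=W RL=S RR=S
t=12: FL=W FR=W RL=S RR=S
t=13: FL=W FR=W RL=S RR=S
t=15: FL=W FR=W RL=S RR=S
t=17: FL=S FR=S RL=S RR=S
t=28: FL=W FR=W RL=S RR=S

t=9: phase=(8,8,0,0) vs β=10 → FL=S FR=S RL=S RR=S
t=11: phase=(10,10,2,2) vs β=10 → FL=W FR=W RL=S RR=S
t=12: phase=(11,11,3,3) vs β=10 → FL=W FR=W RL=S RR=S
t=13: phase=(12,12,4,4) vs β=10 → FL=W FR=W RL=S RR=S
t=15: phase=(14,14,6,6) vs β=10 → FL=W FR=W RL=S RR=S
t=17: phase=(0,0,8,8) vs β=10 → FL=S FR=S RL=S RR=S
t=28: phase=(11,11,3,3) vs β=10 → FL=W FR=W RL=S RR=S


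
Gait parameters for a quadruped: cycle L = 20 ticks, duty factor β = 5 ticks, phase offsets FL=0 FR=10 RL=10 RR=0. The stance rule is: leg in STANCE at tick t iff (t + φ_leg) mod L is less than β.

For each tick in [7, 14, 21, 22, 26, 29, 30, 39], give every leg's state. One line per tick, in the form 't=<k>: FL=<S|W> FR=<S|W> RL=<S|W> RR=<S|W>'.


t=7: FL=W FR=W RL=W RR=W
t=14: FL=W FR=S RL=S RR=W
t=21: FL=S FR=W RL=W RR=S
t=22: FL=S FR=W RL=W RR=S
t=26: FL=W FR=W RL=W RR=W
t=29: FL=W FR=W RL=W RR=W
t=30: FL=W FR=S RL=S RR=W
t=39: FL=W FR=W RL=W RR=W

t=7: phase=(7,17,17,7) vs β=5 → FL=W FR=W RL=W RR=W
t=14: phase=(14,4,4,14) vs β=5 → FL=W FR=S RL=S RR=W
t=21: phase=(1,11,11,1) vs β=5 → FL=S FR=W RL=W RR=S
t=22: phase=(2,12,12,2) vs β=5 → FL=S FR=W RL=W RR=S
t=26: phase=(6,16,16,6) vs β=5 → FL=W FR=W RL=W RR=W
t=29: phase=(9,19,19,9) vs β=5 → FL=W FR=W RL=W RR=W
t=30: phase=(10,0,0,10) vs β=5 → FL=W FR=S RL=S RR=W
t=39: phase=(19,9,9,19) vs β=5 → FL=W FR=W RL=W RR=W


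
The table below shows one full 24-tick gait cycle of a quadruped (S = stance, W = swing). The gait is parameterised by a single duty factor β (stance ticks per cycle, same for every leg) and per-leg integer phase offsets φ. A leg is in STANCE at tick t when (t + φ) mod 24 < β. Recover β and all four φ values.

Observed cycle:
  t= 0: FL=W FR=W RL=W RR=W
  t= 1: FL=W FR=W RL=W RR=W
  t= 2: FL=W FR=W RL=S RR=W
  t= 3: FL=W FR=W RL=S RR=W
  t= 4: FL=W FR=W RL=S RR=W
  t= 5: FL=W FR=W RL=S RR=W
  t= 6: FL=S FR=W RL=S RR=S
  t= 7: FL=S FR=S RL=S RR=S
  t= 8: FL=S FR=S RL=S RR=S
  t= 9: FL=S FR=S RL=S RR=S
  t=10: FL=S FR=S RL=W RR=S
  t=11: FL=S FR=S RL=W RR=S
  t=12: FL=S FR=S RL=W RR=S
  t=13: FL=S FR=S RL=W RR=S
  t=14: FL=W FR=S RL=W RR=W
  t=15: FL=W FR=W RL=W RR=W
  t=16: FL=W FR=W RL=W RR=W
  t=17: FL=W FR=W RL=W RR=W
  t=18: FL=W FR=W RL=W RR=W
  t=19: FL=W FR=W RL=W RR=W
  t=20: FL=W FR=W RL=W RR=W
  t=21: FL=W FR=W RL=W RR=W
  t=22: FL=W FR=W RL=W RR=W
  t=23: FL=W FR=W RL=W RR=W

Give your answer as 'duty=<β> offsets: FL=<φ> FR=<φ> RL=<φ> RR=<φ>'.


duty β = stance ticks per leg = 8
FL: stance ticks = 8; W→S at t=6 → φ=18
FR: stance ticks = 8; W→S at t=7 → φ=17
RL: stance ticks = 8; W→S at t=2 → φ=22
RR: stance ticks = 8; W→S at t=6 → φ=18

duty=8 offsets: FL=18 FR=17 RL=22 RR=18


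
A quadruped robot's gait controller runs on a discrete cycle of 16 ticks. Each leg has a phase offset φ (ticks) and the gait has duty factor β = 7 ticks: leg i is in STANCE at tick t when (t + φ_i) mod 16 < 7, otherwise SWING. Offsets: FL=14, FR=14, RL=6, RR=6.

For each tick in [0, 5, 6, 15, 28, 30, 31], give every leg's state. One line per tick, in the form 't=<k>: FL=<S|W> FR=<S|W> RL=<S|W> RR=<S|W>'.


t=0: phase=(14,14,6,6) vs β=7 → FL=W FR=W RL=S RR=S
t=5: phase=(3,3,11,11) vs β=7 → FL=S FR=S RL=W RR=W
t=6: phase=(4,4,12,12) vs β=7 → FL=S FR=S RL=W RR=W
t=15: phase=(13,13,5,5) vs β=7 → FL=W FR=W RL=S RR=S
t=28: phase=(10,10,2,2) vs β=7 → FL=W FR=W RL=S RR=S
t=30: phase=(12,12,4,4) vs β=7 → FL=W FR=W RL=S RR=S
t=31: phase=(13,13,5,5) vs β=7 → FL=W FR=W RL=S RR=S

t=0: FL=W FR=W RL=S RR=S
t=5: FL=S FR=S RL=W RR=W
t=6: FL=S FR=S RL=W RR=W
t=15: FL=W FR=W RL=S RR=S
t=28: FL=W FR=W RL=S RR=S
t=30: FL=W FR=W RL=S RR=S
t=31: FL=W FR=W RL=S RR=S


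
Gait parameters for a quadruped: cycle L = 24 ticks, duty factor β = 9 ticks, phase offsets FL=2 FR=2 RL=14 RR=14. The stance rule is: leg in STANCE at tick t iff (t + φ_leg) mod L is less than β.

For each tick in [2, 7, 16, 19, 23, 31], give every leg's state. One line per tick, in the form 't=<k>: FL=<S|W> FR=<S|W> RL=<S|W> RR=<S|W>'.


t=2: FL=S FR=S RL=W RR=W
t=7: FL=W FR=W RL=W RR=W
t=16: FL=W FR=W RL=S RR=S
t=19: FL=W FR=W RL=W RR=W
t=23: FL=S FR=S RL=W RR=W
t=31: FL=W FR=W RL=W RR=W

t=2: phase=(4,4,16,16) vs β=9 → FL=S FR=S RL=W RR=W
t=7: phase=(9,9,21,21) vs β=9 → FL=W FR=W RL=W RR=W
t=16: phase=(18,18,6,6) vs β=9 → FL=W FR=W RL=S RR=S
t=19: phase=(21,21,9,9) vs β=9 → FL=W FR=W RL=W RR=W
t=23: phase=(1,1,13,13) vs β=9 → FL=S FR=S RL=W RR=W
t=31: phase=(9,9,21,21) vs β=9 → FL=W FR=W RL=W RR=W


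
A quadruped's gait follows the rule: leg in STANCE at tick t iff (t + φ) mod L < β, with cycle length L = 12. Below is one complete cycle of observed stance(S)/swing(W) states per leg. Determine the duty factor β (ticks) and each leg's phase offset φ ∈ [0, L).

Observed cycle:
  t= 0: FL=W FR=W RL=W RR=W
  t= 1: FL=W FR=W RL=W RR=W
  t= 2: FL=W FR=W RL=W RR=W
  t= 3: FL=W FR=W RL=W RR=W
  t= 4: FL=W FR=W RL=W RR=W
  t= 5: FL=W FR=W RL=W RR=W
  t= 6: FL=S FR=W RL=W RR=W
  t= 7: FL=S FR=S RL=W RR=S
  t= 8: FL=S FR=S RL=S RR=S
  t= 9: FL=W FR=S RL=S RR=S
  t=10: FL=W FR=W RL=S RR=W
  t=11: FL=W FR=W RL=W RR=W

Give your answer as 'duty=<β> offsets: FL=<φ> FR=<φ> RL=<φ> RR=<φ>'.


duty=3 offsets: FL=6 FR=5 RL=4 RR=5

duty β = stance ticks per leg = 3
FL: stance ticks = 3; W→S at t=6 → φ=6
FR: stance ticks = 3; W→S at t=7 → φ=5
RL: stance ticks = 3; W→S at t=8 → φ=4
RR: stance ticks = 3; W→S at t=7 → φ=5


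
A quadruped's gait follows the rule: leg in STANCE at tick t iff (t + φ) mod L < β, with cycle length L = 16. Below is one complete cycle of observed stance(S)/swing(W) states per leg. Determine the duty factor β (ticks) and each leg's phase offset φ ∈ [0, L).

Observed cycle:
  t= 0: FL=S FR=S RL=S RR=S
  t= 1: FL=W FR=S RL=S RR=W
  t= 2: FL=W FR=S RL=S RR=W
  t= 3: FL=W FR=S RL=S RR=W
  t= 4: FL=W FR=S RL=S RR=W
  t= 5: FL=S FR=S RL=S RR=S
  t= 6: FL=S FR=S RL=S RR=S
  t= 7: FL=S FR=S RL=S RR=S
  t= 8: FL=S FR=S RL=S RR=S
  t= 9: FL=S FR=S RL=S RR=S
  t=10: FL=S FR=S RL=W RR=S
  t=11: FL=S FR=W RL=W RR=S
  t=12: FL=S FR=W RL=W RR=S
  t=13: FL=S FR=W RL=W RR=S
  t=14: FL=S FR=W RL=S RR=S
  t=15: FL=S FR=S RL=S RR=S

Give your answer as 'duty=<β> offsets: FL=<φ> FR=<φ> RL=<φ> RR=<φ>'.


duty β = stance ticks per leg = 12
FL: stance ticks = 12; W→S at t=5 → φ=11
FR: stance ticks = 12; W→S at t=15 → φ=1
RL: stance ticks = 12; W→S at t=14 → φ=2
RR: stance ticks = 12; W→S at t=5 → φ=11

duty=12 offsets: FL=11 FR=1 RL=2 RR=11


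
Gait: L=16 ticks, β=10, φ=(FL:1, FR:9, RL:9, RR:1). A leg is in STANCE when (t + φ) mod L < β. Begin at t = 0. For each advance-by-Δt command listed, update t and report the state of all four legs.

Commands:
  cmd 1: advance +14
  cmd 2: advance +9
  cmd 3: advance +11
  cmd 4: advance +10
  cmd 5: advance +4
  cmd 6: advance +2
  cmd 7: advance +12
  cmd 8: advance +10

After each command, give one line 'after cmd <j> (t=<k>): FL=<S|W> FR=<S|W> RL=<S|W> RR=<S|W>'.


after cmd 1 (t=14): FL=W FR=S RL=S RR=W
after cmd 2 (t=23): FL=S FR=S RL=S RR=S
after cmd 3 (t=34): FL=S FR=W RL=W RR=S
after cmd 4 (t=44): FL=W FR=S RL=S RR=W
after cmd 5 (t=48): FL=S FR=S RL=S RR=S
after cmd 6 (t=50): FL=S FR=W RL=W RR=S
after cmd 7 (t=62): FL=W FR=S RL=S RR=W
after cmd 8 (t=72): FL=S FR=S RL=S RR=S

start t=0: FL=S FR=S RL=S RR=S
cmd 1: advance +14 → t=14, phase=(15,7,7,15) → FL=W FR=S RL=S RR=W
cmd 2: advance +9 → t=23, phase=(8,0,0,8) → FL=S FR=S RL=S RR=S
cmd 3: advance +11 → t=34, phase=(3,11,11,3) → FL=S FR=W RL=W RR=S
cmd 4: advance +10 → t=44, phase=(13,5,5,13) → FL=W FR=S RL=S RR=W
cmd 5: advance +4 → t=48, phase=(1,9,9,1) → FL=S FR=S RL=S RR=S
cmd 6: advance +2 → t=50, phase=(3,11,11,3) → FL=S FR=W RL=W RR=S
cmd 7: advance +12 → t=62, phase=(15,7,7,15) → FL=W FR=S RL=S RR=W
cmd 8: advance +10 → t=72, phase=(9,1,1,9) → FL=S FR=S RL=S RR=S


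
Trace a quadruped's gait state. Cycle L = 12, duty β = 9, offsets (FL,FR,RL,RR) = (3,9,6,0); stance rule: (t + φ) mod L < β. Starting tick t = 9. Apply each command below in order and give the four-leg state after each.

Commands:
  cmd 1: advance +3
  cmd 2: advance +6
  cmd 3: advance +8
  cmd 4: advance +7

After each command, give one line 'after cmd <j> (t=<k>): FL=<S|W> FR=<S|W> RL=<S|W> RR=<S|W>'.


start t=9: FL=S FR=S RL=S RR=W
cmd 1: advance +3 → t=12, phase=(3,9,6,0) → FL=S FR=W RL=S RR=S
cmd 2: advance +6 → t=18, phase=(9,3,0,6) → FL=W FR=S RL=S RR=S
cmd 3: advance +8 → t=26, phase=(5,11,8,2) → FL=S FR=W RL=S RR=S
cmd 4: advance +7 → t=33, phase=(0,6,3,9) → FL=S FR=S RL=S RR=W

after cmd 1 (t=12): FL=S FR=W RL=S RR=S
after cmd 2 (t=18): FL=W FR=S RL=S RR=S
after cmd 3 (t=26): FL=S FR=W RL=S RR=S
after cmd 4 (t=33): FL=S FR=S RL=S RR=W


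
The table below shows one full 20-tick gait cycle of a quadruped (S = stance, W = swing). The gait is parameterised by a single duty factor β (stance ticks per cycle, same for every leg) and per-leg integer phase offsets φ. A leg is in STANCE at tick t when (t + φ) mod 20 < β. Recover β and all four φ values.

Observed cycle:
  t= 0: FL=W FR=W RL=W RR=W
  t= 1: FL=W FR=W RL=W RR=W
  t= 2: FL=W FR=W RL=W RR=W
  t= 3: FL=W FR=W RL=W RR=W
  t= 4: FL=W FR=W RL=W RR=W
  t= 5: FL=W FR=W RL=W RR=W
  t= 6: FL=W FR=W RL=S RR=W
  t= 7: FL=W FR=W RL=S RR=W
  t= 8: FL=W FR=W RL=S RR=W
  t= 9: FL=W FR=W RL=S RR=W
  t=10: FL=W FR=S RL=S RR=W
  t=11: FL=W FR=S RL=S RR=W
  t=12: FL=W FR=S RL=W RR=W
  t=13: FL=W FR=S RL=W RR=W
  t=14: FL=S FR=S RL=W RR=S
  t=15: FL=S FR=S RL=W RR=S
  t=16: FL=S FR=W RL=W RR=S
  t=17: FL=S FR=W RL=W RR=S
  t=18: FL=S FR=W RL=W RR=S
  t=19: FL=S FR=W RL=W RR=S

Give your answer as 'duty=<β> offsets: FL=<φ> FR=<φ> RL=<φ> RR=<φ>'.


duty β = stance ticks per leg = 6
FL: stance ticks = 6; W→S at t=14 → φ=6
FR: stance ticks = 6; W→S at t=10 → φ=10
RL: stance ticks = 6; W→S at t=6 → φ=14
RR: stance ticks = 6; W→S at t=14 → φ=6

duty=6 offsets: FL=6 FR=10 RL=14 RR=6


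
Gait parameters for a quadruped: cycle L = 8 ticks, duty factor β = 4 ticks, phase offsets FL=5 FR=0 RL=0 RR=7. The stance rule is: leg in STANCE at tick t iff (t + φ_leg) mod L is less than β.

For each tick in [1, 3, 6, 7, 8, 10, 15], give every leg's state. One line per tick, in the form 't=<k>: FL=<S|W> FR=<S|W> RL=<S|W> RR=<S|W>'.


t=1: FL=W FR=S RL=S RR=S
t=3: FL=S FR=S RL=S RR=S
t=6: FL=S FR=W RL=W RR=W
t=7: FL=W FR=W RL=W RR=W
t=8: FL=W FR=S RL=S RR=W
t=10: FL=W FR=S RL=S RR=S
t=15: FL=W FR=W RL=W RR=W

t=1: phase=(6,1,1,0) vs β=4 → FL=W FR=S RL=S RR=S
t=3: phase=(0,3,3,2) vs β=4 → FL=S FR=S RL=S RR=S
t=6: phase=(3,6,6,5) vs β=4 → FL=S FR=W RL=W RR=W
t=7: phase=(4,7,7,6) vs β=4 → FL=W FR=W RL=W RR=W
t=8: phase=(5,0,0,7) vs β=4 → FL=W FR=S RL=S RR=W
t=10: phase=(7,2,2,1) vs β=4 → FL=W FR=S RL=S RR=S
t=15: phase=(4,7,7,6) vs β=4 → FL=W FR=W RL=W RR=W


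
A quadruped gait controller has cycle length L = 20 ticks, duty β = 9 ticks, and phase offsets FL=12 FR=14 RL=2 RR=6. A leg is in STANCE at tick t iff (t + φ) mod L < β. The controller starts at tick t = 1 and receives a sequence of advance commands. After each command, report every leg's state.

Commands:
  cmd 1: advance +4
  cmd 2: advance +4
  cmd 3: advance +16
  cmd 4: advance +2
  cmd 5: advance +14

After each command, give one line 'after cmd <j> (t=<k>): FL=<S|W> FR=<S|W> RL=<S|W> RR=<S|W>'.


after cmd 1 (t=5): FL=W FR=W RL=S RR=W
after cmd 2 (t=9): FL=S FR=S RL=W RR=W
after cmd 3 (t=25): FL=W FR=W RL=S RR=W
after cmd 4 (t=27): FL=W FR=S RL=W RR=W
after cmd 5 (t=41): FL=W FR=W RL=S RR=S

start t=1: FL=W FR=W RL=S RR=S
cmd 1: advance +4 → t=5, phase=(17,19,7,11) → FL=W FR=W RL=S RR=W
cmd 2: advance +4 → t=9, phase=(1,3,11,15) → FL=S FR=S RL=W RR=W
cmd 3: advance +16 → t=25, phase=(17,19,7,11) → FL=W FR=W RL=S RR=W
cmd 4: advance +2 → t=27, phase=(19,1,9,13) → FL=W FR=S RL=W RR=W
cmd 5: advance +14 → t=41, phase=(13,15,3,7) → FL=W FR=W RL=S RR=S


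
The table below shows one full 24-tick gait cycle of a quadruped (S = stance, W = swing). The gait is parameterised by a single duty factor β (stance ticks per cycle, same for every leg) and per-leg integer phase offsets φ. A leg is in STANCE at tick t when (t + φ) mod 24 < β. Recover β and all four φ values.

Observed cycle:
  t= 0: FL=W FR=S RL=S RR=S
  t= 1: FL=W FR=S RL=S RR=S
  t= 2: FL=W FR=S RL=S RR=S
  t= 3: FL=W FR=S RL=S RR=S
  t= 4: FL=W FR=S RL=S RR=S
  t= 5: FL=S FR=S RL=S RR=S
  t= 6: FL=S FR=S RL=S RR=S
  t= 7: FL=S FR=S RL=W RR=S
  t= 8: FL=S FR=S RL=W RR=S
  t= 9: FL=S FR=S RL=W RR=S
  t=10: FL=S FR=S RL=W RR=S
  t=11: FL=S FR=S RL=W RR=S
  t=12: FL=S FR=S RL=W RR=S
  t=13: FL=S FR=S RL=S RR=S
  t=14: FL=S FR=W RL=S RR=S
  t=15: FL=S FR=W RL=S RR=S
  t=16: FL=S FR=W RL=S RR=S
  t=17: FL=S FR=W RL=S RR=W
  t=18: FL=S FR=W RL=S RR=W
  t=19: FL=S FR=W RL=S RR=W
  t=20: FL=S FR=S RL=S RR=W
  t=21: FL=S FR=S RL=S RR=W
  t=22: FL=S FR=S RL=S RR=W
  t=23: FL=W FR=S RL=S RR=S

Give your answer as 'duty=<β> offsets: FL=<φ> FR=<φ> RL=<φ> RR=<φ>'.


duty β = stance ticks per leg = 18
FL: stance ticks = 18; W→S at t=5 → φ=19
FR: stance ticks = 18; W→S at t=20 → φ=4
RL: stance ticks = 18; W→S at t=13 → φ=11
RR: stance ticks = 18; W→S at t=23 → φ=1

duty=18 offsets: FL=19 FR=4 RL=11 RR=1


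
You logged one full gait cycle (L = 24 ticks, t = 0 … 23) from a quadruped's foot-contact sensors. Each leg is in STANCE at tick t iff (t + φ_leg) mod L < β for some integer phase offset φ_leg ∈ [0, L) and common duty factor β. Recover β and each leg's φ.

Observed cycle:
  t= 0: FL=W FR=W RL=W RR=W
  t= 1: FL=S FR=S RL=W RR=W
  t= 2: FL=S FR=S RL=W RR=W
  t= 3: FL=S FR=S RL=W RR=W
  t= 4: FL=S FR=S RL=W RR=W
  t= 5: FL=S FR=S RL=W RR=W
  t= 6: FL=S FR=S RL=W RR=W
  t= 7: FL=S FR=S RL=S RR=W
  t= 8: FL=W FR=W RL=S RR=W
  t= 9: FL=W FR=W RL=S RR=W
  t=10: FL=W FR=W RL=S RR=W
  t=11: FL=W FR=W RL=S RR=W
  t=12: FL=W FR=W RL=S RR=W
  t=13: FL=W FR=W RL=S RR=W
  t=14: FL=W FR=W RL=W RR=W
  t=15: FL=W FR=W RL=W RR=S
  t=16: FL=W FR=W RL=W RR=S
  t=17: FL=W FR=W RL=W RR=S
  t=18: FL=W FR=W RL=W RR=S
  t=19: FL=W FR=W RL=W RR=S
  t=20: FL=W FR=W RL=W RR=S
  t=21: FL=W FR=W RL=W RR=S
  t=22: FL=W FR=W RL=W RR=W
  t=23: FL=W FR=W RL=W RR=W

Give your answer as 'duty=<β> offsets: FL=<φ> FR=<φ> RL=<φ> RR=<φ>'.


duty β = stance ticks per leg = 7
FL: stance ticks = 7; W→S at t=1 → φ=23
FR: stance ticks = 7; W→S at t=1 → φ=23
RL: stance ticks = 7; W→S at t=7 → φ=17
RR: stance ticks = 7; W→S at t=15 → φ=9

duty=7 offsets: FL=23 FR=23 RL=17 RR=9


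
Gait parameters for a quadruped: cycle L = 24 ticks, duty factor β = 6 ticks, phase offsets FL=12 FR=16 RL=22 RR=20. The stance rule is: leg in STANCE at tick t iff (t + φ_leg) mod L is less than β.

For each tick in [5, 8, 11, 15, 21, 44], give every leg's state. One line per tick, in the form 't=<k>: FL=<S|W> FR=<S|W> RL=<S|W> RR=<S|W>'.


t=5: phase=(17,21,3,1) vs β=6 → FL=W FR=W RL=S RR=S
t=8: phase=(20,0,6,4) vs β=6 → FL=W FR=S RL=W RR=S
t=11: phase=(23,3,9,7) vs β=6 → FL=W FR=S RL=W RR=W
t=15: phase=(3,7,13,11) vs β=6 → FL=S FR=W RL=W RR=W
t=21: phase=(9,13,19,17) vs β=6 → FL=W FR=W RL=W RR=W
t=44: phase=(8,12,18,16) vs β=6 → FL=W FR=W RL=W RR=W

t=5: FL=W FR=W RL=S RR=S
t=8: FL=W FR=S RL=W RR=S
t=11: FL=W FR=S RL=W RR=W
t=15: FL=S FR=W RL=W RR=W
t=21: FL=W FR=W RL=W RR=W
t=44: FL=W FR=W RL=W RR=W


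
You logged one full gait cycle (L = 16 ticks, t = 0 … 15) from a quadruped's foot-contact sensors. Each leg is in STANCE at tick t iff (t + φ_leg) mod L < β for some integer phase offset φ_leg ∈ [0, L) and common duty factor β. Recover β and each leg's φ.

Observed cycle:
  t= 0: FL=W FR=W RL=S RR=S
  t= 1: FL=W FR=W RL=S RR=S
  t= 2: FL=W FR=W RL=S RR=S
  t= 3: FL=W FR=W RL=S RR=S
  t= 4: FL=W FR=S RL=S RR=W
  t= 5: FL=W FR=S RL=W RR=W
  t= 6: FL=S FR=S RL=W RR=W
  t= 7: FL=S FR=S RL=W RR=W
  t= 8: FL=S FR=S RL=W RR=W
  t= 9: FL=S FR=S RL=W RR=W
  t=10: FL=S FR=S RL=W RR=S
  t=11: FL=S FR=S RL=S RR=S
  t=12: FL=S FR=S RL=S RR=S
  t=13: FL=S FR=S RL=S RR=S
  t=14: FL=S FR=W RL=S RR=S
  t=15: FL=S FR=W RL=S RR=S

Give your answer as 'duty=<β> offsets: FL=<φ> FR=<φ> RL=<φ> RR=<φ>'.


duty β = stance ticks per leg = 10
FL: stance ticks = 10; W→S at t=6 → φ=10
FR: stance ticks = 10; W→S at t=4 → φ=12
RL: stance ticks = 10; W→S at t=11 → φ=5
RR: stance ticks = 10; W→S at t=10 → φ=6

duty=10 offsets: FL=10 FR=12 RL=5 RR=6


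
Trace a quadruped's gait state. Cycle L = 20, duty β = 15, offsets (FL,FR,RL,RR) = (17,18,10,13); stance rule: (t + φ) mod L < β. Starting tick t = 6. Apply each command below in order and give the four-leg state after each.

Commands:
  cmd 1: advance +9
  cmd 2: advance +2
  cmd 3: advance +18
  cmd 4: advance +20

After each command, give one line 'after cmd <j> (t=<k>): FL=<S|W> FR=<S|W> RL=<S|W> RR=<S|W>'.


after cmd 1 (t=15): FL=S FR=S RL=S RR=S
after cmd 2 (t=17): FL=S FR=W RL=S RR=S
after cmd 3 (t=35): FL=S FR=S RL=S RR=S
after cmd 4 (t=55): FL=S FR=S RL=S RR=S

start t=6: FL=S FR=S RL=W RR=W
cmd 1: advance +9 → t=15, phase=(12,13,5,8) → FL=S FR=S RL=S RR=S
cmd 2: advance +2 → t=17, phase=(14,15,7,10) → FL=S FR=W RL=S RR=S
cmd 3: advance +18 → t=35, phase=(12,13,5,8) → FL=S FR=S RL=S RR=S
cmd 4: advance +20 → t=55, phase=(12,13,5,8) → FL=S FR=S RL=S RR=S


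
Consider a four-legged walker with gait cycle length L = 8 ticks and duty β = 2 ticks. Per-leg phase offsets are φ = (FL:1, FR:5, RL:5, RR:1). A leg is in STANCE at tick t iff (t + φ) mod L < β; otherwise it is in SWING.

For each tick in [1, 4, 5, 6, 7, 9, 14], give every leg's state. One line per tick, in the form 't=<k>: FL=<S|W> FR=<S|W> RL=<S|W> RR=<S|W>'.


t=1: phase=(2,6,6,2) vs β=2 → FL=W FR=W RL=W RR=W
t=4: phase=(5,1,1,5) vs β=2 → FL=W FR=S RL=S RR=W
t=5: phase=(6,2,2,6) vs β=2 → FL=W FR=W RL=W RR=W
t=6: phase=(7,3,3,7) vs β=2 → FL=W FR=W RL=W RR=W
t=7: phase=(0,4,4,0) vs β=2 → FL=S FR=W RL=W RR=S
t=9: phase=(2,6,6,2) vs β=2 → FL=W FR=W RL=W RR=W
t=14: phase=(7,3,3,7) vs β=2 → FL=W FR=W RL=W RR=W

t=1: FL=W FR=W RL=W RR=W
t=4: FL=W FR=S RL=S RR=W
t=5: FL=W FR=W RL=W RR=W
t=6: FL=W FR=W RL=W RR=W
t=7: FL=S FR=W RL=W RR=S
t=9: FL=W FR=W RL=W RR=W
t=14: FL=W FR=W RL=W RR=W


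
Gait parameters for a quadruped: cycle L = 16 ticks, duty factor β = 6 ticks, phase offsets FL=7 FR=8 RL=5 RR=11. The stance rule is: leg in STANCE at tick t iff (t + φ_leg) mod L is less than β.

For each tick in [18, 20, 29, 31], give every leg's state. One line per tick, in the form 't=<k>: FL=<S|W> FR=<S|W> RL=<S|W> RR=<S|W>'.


t=18: phase=(9,10,7,13) vs β=6 → FL=W FR=W RL=W RR=W
t=20: phase=(11,12,9,15) vs β=6 → FL=W FR=W RL=W RR=W
t=29: phase=(4,5,2,8) vs β=6 → FL=S FR=S RL=S RR=W
t=31: phase=(6,7,4,10) vs β=6 → FL=W FR=W RL=S RR=W

t=18: FL=W FR=W RL=W RR=W
t=20: FL=W FR=W RL=W RR=W
t=29: FL=S FR=S RL=S RR=W
t=31: FL=W FR=W RL=S RR=W


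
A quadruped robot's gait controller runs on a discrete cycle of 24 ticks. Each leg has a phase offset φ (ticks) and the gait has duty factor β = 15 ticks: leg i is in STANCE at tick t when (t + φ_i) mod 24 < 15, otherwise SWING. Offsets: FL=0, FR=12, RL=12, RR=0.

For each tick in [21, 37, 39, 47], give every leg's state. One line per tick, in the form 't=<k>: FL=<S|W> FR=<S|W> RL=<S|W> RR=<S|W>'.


t=21: phase=(21,9,9,21) vs β=15 → FL=W FR=S RL=S RR=W
t=37: phase=(13,1,1,13) vs β=15 → FL=S FR=S RL=S RR=S
t=39: phase=(15,3,3,15) vs β=15 → FL=W FR=S RL=S RR=W
t=47: phase=(23,11,11,23) vs β=15 → FL=W FR=S RL=S RR=W

t=21: FL=W FR=S RL=S RR=W
t=37: FL=S FR=S RL=S RR=S
t=39: FL=W FR=S RL=S RR=W
t=47: FL=W FR=S RL=S RR=W


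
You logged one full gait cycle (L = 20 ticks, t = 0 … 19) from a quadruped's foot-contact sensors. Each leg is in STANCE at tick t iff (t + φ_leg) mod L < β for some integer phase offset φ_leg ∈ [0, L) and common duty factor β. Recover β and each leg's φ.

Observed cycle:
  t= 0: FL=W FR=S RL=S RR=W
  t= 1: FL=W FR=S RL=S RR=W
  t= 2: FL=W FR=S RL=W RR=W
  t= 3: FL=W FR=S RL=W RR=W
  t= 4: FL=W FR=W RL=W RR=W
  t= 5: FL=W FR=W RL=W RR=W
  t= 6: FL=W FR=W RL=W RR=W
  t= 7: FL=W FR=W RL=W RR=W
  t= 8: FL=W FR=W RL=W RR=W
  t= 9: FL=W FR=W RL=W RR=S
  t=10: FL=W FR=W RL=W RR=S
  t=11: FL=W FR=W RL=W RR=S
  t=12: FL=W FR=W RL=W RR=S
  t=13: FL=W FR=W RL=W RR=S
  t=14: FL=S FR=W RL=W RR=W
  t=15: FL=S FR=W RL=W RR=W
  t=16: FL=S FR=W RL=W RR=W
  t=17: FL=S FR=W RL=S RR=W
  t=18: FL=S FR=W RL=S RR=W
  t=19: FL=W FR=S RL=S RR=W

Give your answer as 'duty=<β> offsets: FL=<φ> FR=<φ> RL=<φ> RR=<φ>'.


duty β = stance ticks per leg = 5
FL: stance ticks = 5; W→S at t=14 → φ=6
FR: stance ticks = 5; W→S at t=19 → φ=1
RL: stance ticks = 5; W→S at t=17 → φ=3
RR: stance ticks = 5; W→S at t=9 → φ=11

duty=5 offsets: FL=6 FR=1 RL=3 RR=11


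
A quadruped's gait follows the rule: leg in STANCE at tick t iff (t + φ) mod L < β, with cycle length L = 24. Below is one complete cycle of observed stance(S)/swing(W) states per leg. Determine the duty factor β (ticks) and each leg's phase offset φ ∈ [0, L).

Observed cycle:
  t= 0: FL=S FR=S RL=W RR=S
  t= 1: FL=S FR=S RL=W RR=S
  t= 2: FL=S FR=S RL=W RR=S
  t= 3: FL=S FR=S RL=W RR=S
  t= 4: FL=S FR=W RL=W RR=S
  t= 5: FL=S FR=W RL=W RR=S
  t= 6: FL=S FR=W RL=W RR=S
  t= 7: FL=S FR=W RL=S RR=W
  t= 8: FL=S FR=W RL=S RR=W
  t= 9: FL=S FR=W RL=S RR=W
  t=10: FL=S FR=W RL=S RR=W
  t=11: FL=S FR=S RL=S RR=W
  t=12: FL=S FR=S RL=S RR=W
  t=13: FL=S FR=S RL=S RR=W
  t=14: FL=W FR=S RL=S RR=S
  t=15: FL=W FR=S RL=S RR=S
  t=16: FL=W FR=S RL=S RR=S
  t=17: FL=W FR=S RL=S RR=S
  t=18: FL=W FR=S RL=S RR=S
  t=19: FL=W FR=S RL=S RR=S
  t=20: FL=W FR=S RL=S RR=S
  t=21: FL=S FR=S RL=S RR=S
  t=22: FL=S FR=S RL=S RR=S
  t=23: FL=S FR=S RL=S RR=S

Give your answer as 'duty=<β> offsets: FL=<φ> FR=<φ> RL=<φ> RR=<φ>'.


duty=17 offsets: FL=3 FR=13 RL=17 RR=10

duty β = stance ticks per leg = 17
FL: stance ticks = 17; W→S at t=21 → φ=3
FR: stance ticks = 17; W→S at t=11 → φ=13
RL: stance ticks = 17; W→S at t=7 → φ=17
RR: stance ticks = 17; W→S at t=14 → φ=10


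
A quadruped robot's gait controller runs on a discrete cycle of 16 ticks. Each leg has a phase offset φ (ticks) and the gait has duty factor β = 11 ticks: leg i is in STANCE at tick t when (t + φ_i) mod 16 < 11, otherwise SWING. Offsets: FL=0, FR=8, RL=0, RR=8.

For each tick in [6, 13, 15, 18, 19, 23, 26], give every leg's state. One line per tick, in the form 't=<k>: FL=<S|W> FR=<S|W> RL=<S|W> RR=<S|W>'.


t=6: phase=(6,14,6,14) vs β=11 → FL=S FR=W RL=S RR=W
t=13: phase=(13,5,13,5) vs β=11 → FL=W FR=S RL=W RR=S
t=15: phase=(15,7,15,7) vs β=11 → FL=W FR=S RL=W RR=S
t=18: phase=(2,10,2,10) vs β=11 → FL=S FR=S RL=S RR=S
t=19: phase=(3,11,3,11) vs β=11 → FL=S FR=W RL=S RR=W
t=23: phase=(7,15,7,15) vs β=11 → FL=S FR=W RL=S RR=W
t=26: phase=(10,2,10,2) vs β=11 → FL=S FR=S RL=S RR=S

t=6: FL=S FR=W RL=S RR=W
t=13: FL=W FR=S RL=W RR=S
t=15: FL=W FR=S RL=W RR=S
t=18: FL=S FR=S RL=S RR=S
t=19: FL=S FR=W RL=S RR=W
t=23: FL=S FR=W RL=S RR=W
t=26: FL=S FR=S RL=S RR=S


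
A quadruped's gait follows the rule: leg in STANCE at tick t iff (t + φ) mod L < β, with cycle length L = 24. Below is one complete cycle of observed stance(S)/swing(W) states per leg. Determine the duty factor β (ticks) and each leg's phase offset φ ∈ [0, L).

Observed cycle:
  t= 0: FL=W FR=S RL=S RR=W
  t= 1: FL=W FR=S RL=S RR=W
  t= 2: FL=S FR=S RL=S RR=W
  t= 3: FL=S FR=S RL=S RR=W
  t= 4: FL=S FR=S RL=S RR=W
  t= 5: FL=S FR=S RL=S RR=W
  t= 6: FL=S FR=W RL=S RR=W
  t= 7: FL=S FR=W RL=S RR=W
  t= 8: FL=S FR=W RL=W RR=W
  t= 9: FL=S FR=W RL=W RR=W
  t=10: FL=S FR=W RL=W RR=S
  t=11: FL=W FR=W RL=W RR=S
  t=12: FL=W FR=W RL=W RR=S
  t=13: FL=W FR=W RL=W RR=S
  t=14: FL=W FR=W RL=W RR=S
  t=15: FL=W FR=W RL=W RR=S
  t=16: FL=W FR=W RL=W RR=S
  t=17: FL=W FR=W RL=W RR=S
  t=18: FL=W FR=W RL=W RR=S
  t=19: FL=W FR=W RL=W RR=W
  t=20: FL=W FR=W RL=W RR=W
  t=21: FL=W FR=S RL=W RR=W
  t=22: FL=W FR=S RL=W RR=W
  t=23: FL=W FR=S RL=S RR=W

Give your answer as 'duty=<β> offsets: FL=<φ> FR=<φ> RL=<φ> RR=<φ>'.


duty β = stance ticks per leg = 9
FL: stance ticks = 9; W→S at t=2 → φ=22
FR: stance ticks = 9; W→S at t=21 → φ=3
RL: stance ticks = 9; W→S at t=23 → φ=1
RR: stance ticks = 9; W→S at t=10 → φ=14

duty=9 offsets: FL=22 FR=3 RL=1 RR=14


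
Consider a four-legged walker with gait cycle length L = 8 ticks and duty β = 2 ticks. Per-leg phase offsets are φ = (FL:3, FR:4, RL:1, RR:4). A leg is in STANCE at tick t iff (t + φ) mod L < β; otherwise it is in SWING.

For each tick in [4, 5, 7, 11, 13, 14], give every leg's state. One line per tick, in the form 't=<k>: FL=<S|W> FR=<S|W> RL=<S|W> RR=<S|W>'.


t=4: phase=(7,0,5,0) vs β=2 → FL=W FR=S RL=W RR=S
t=5: phase=(0,1,6,1) vs β=2 → FL=S FR=S RL=W RR=S
t=7: phase=(2,3,0,3) vs β=2 → FL=W FR=W RL=S RR=W
t=11: phase=(6,7,4,7) vs β=2 → FL=W FR=W RL=W RR=W
t=13: phase=(0,1,6,1) vs β=2 → FL=S FR=S RL=W RR=S
t=14: phase=(1,2,7,2) vs β=2 → FL=S FR=W RL=W RR=W

t=4: FL=W FR=S RL=W RR=S
t=5: FL=S FR=S RL=W RR=S
t=7: FL=W FR=W RL=S RR=W
t=11: FL=W FR=W RL=W RR=W
t=13: FL=S FR=S RL=W RR=S
t=14: FL=S FR=W RL=W RR=W


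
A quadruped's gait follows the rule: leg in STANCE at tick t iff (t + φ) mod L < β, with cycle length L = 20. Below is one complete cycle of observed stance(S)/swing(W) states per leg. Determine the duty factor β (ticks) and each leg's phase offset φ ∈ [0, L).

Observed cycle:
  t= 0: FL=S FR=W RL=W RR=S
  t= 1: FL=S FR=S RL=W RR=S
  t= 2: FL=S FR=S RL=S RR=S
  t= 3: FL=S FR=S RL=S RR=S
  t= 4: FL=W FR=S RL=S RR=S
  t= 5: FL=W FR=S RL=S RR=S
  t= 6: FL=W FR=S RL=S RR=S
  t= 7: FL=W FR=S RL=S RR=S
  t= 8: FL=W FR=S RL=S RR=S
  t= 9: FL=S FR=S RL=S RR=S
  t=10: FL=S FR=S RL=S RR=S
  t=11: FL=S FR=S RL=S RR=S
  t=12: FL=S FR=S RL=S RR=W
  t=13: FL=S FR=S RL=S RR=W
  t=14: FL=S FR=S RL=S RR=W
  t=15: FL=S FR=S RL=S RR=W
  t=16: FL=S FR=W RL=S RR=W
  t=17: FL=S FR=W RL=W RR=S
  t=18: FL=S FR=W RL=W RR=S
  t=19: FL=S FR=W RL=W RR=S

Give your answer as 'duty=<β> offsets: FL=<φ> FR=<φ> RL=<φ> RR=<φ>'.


duty=15 offsets: FL=11 FR=19 RL=18 RR=3

duty β = stance ticks per leg = 15
FL: stance ticks = 15; W→S at t=9 → φ=11
FR: stance ticks = 15; W→S at t=1 → φ=19
RL: stance ticks = 15; W→S at t=2 → φ=18
RR: stance ticks = 15; W→S at t=17 → φ=3


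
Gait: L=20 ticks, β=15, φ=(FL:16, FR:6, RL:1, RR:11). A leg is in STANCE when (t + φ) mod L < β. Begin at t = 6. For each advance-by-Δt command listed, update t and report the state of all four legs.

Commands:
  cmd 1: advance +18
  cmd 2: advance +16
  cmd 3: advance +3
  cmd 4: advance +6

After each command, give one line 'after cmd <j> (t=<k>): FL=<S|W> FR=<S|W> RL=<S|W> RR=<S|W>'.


start t=6: FL=S FR=S RL=S RR=W
cmd 1: advance +18 → t=24, phase=(0,10,5,15) → FL=S FR=S RL=S RR=W
cmd 2: advance +16 → t=40, phase=(16,6,1,11) → FL=W FR=S RL=S RR=S
cmd 3: advance +3 → t=43, phase=(19,9,4,14) → FL=W FR=S RL=S RR=S
cmd 4: advance +6 → t=49, phase=(5,15,10,0) → FL=S FR=W RL=S RR=S

after cmd 1 (t=24): FL=S FR=S RL=S RR=W
after cmd 2 (t=40): FL=W FR=S RL=S RR=S
after cmd 3 (t=43): FL=W FR=S RL=S RR=S
after cmd 4 (t=49): FL=S FR=W RL=S RR=S


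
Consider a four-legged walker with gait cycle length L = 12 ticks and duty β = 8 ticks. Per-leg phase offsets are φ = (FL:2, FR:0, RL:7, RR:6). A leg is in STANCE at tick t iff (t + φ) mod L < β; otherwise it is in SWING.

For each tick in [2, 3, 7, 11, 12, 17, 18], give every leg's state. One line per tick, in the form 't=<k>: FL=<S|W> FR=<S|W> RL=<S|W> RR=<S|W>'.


t=2: FL=S FR=S RL=W RR=W
t=3: FL=S FR=S RL=W RR=W
t=7: FL=W FR=S RL=S RR=S
t=11: FL=S FR=W RL=S RR=S
t=12: FL=S FR=S RL=S RR=S
t=17: FL=S FR=S RL=S RR=W
t=18: FL=W FR=S RL=S RR=S

t=2: phase=(4,2,9,8) vs β=8 → FL=S FR=S RL=W RR=W
t=3: phase=(5,3,10,9) vs β=8 → FL=S FR=S RL=W RR=W
t=7: phase=(9,7,2,1) vs β=8 → FL=W FR=S RL=S RR=S
t=11: phase=(1,11,6,5) vs β=8 → FL=S FR=W RL=S RR=S
t=12: phase=(2,0,7,6) vs β=8 → FL=S FR=S RL=S RR=S
t=17: phase=(7,5,0,11) vs β=8 → FL=S FR=S RL=S RR=W
t=18: phase=(8,6,1,0) vs β=8 → FL=W FR=S RL=S RR=S


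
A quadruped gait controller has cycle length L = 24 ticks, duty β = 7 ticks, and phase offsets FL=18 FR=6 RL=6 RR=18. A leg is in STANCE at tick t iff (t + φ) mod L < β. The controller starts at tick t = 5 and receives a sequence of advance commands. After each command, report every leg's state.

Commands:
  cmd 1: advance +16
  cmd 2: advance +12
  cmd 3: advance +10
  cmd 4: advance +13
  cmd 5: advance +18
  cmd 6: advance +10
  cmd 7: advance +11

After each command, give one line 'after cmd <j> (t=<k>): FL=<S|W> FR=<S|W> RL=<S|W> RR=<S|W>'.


start t=5: FL=W FR=W RL=W RR=W
cmd 1: advance +16 → t=21, phase=(15,3,3,15) → FL=W FR=S RL=S RR=W
cmd 2: advance +12 → t=33, phase=(3,15,15,3) → FL=S FR=W RL=W RR=S
cmd 3: advance +10 → t=43, phase=(13,1,1,13) → FL=W FR=S RL=S RR=W
cmd 4: advance +13 → t=56, phase=(2,14,14,2) → FL=S FR=W RL=W RR=S
cmd 5: advance +18 → t=74, phase=(20,8,8,20) → FL=W FR=W RL=W RR=W
cmd 6: advance +10 → t=84, phase=(6,18,18,6) → FL=S FR=W RL=W RR=S
cmd 7: advance +11 → t=95, phase=(17,5,5,17) → FL=W FR=S RL=S RR=W

after cmd 1 (t=21): FL=W FR=S RL=S RR=W
after cmd 2 (t=33): FL=S FR=W RL=W RR=S
after cmd 3 (t=43): FL=W FR=S RL=S RR=W
after cmd 4 (t=56): FL=S FR=W RL=W RR=S
after cmd 5 (t=74): FL=W FR=W RL=W RR=W
after cmd 6 (t=84): FL=S FR=W RL=W RR=S
after cmd 7 (t=95): FL=W FR=S RL=S RR=W
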